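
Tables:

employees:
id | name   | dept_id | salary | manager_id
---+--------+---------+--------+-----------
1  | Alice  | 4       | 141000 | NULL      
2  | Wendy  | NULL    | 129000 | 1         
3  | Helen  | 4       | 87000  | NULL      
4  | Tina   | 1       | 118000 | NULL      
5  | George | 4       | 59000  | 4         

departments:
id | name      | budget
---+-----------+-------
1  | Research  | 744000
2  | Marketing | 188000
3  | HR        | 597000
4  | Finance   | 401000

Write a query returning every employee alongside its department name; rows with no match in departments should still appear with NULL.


LEFT JOIN keeps every row from employees (the left table); where dept_id has no match in departments, the department columns become NULL. Walk through each employee:
  - employee 1 (Alice): dept_id=4 -> matches Finance
  - employee 2 (Wendy): dept_id=NULL, no match -> kept with NULL
  - employee 3 (Helen): dept_id=4 -> matches Finance
  - employee 4 (Tina): dept_id=1 -> matches Research
  - employee 5 (George): dept_id=4 -> matches Finance
All 5 rows appear; 1 has NULL department.

SQL:
SELECT a.name, b.name AS department
FROM employees a
LEFT JOIN departments b ON a.dept_id = b.id

Result:
name   | department
-------+-----------
Alice  | Finance   
Wendy  | NULL      
Helen  | Finance   
Tina   | Research  
George | Finance   


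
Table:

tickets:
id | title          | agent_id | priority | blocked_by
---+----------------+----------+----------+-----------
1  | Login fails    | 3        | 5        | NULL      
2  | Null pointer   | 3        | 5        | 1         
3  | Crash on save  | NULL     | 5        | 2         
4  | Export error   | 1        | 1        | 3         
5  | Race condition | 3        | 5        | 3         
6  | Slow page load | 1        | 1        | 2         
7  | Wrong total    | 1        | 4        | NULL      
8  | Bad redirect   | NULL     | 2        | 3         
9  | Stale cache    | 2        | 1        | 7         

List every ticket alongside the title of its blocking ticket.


This is a self-join: tickets is joined to a second copy of itself, matching each row's blocked_by to another row's id. Use LEFT JOIN so rows with blocked_by=NULL are kept.
  - ticket 1 (Login fails): blocked_by=NULL -> NULL
  - ticket 2 (Null pointer): blocked_by=1 -> Login fails
  - ticket 3 (Crash on save): blocked_by=2 -> Null pointer
  - ticket 4 (Export error): blocked_by=3 -> Crash on save
  - ticket 5 (Race condition): blocked_by=3 -> Crash on save
  - ticket 6 (Slow page load): blocked_by=2 -> Null pointer
  - ticket 7 (Wrong total): blocked_by=NULL -> NULL
  - ticket 8 (Bad redirect): blocked_by=3 -> Crash on save
  - ticket 9 (Stale cache): blocked_by=7 -> Wrong total

SQL:
SELECT a.title AS item, b.title AS blocked_by
FROM tickets a
LEFT JOIN tickets b ON a.blocked_by = b.id

Result:
item           | blocked_by   
---------------+--------------
Login fails    | NULL         
Null pointer   | Login fails  
Crash on save  | Null pointer 
Export error   | Crash on save
Race condition | Crash on save
Slow page load | Null pointer 
Wrong total    | NULL         
Bad redirect   | Crash on save
Stale cache    | Wrong total  


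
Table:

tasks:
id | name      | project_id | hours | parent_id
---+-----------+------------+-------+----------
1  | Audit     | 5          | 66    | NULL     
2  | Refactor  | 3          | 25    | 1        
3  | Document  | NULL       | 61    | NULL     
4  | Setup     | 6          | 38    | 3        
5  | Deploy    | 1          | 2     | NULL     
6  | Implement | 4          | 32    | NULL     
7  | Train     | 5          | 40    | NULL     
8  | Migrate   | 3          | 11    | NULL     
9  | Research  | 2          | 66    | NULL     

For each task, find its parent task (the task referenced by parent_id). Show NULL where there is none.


This is a self-join: tasks is joined to a second copy of itself, matching each row's parent_id to another row's id. Use LEFT JOIN so rows with parent_id=NULL are kept.
  - task 1 (Audit): parent_id=NULL -> NULL
  - task 2 (Refactor): parent_id=1 -> Audit
  - task 3 (Document): parent_id=NULL -> NULL
  - task 4 (Setup): parent_id=3 -> Document
  - task 5 (Deploy): parent_id=NULL -> NULL
  - task 6 (Implement): parent_id=NULL -> NULL
  - task 7 (Train): parent_id=NULL -> NULL
  - task 8 (Migrate): parent_id=NULL -> NULL
  - task 9 (Research): parent_id=NULL -> NULL

SQL:
SELECT a.name AS item, b.name AS parent
FROM tasks a
LEFT JOIN tasks b ON a.parent_id = b.id

Result:
item      | parent  
----------+---------
Audit     | NULL    
Refactor  | Audit   
Document  | NULL    
Setup     | Document
Deploy    | NULL    
Implement | NULL    
Train     | NULL    
Migrate   | NULL    
Research  | NULL    


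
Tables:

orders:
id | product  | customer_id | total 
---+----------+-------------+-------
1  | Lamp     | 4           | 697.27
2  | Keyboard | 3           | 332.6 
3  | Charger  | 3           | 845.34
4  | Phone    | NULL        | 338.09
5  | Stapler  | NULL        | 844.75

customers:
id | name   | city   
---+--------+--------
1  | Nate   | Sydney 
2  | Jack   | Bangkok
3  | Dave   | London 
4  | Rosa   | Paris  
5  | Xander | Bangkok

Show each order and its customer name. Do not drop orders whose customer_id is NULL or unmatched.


LEFT JOIN keeps every row from orders (the left table); where customer_id has no match in customers, the customer columns become NULL. Walk through each order:
  - order 1 (Lamp): customer_id=4 -> matches Rosa
  - order 2 (Keyboard): customer_id=3 -> matches Dave
  - order 3 (Charger): customer_id=3 -> matches Dave
  - order 4 (Phone): customer_id=NULL, no match -> kept with NULL
  - order 5 (Stapler): customer_id=NULL, no match -> kept with NULL
All 5 rows appear; 2 have NULL customer.

SQL:
SELECT a.product, b.name AS customer
FROM orders a
LEFT JOIN customers b ON a.customer_id = b.id

Result:
product  | customer
---------+---------
Lamp     | Rosa    
Keyboard | Dave    
Charger  | Dave    
Phone    | NULL    
Stapler  | NULL    


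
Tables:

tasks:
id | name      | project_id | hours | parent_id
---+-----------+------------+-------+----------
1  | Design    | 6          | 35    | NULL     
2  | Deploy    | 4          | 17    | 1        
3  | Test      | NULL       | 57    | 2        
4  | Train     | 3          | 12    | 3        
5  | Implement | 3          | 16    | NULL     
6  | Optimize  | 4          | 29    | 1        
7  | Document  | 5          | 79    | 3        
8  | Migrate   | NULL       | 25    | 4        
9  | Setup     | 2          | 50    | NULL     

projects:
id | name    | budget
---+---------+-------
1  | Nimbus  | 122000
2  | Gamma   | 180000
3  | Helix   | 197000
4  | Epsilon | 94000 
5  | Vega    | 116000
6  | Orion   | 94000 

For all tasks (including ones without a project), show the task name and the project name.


LEFT JOIN keeps every row from tasks (the left table); where project_id has no match in projects, the project columns become NULL. Walk through each task:
  - task 1 (Design): project_id=6 -> matches Orion
  - task 2 (Deploy): project_id=4 -> matches Epsilon
  - task 3 (Test): project_id=NULL, no match -> kept with NULL
  - task 4 (Train): project_id=3 -> matches Helix
  - task 5 (Implement): project_id=3 -> matches Helix
  - task 6 (Optimize): project_id=4 -> matches Epsilon
  - task 7 (Document): project_id=5 -> matches Vega
  - task 8 (Migrate): project_id=NULL, no match -> kept with NULL
  - task 9 (Setup): project_id=2 -> matches Gamma
All 9 rows appear; 2 have NULL project.

SQL:
SELECT a.name, b.name AS project
FROM tasks a
LEFT JOIN projects b ON a.project_id = b.id

Result:
name      | project
----------+--------
Design    | Orion  
Deploy    | Epsilon
Test      | NULL   
Train     | Helix  
Implement | Helix  
Optimize  | Epsilon
Document  | Vega   
Migrate   | NULL   
Setup     | Gamma  


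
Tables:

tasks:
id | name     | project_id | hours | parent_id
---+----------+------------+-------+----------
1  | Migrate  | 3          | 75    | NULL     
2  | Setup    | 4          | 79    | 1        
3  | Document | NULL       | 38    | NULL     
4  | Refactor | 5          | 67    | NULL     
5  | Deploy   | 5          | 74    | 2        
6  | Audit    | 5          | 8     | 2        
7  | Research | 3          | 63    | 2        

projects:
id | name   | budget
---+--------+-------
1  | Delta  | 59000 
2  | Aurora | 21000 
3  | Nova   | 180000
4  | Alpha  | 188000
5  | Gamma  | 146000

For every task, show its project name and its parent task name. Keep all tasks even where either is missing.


Two LEFT JOINs from the same base table tasks: one to projects via project_id, one to tasks itself via parent_id. Both are LEFT so every task is preserved.
Match against projects:
  - task 1 (Migrate): project_id=3 -> matches Nova
  - task 2 (Setup): project_id=4 -> matches Alpha
  - task 3 (Document): project_id=NULL, no match -> kept with NULL
  - task 4 (Refactor): project_id=5 -> matches Gamma
  - task 5 (Deploy): project_id=5 -> matches Gamma
  - task 6 (Audit): project_id=5 -> matches Gamma
  - task 7 (Research): project_id=3 -> matches Nova
Match against tasks (self):
  - task 1 (Migrate): parent_id=NULL -> NULL
  - task 2 (Setup): parent_id=1 -> Migrate
  - task 3 (Document): parent_id=NULL -> NULL
  - task 4 (Refactor): parent_id=NULL -> NULL
  - task 5 (Deploy): parent_id=2 -> Setup
  - task 6 (Audit): parent_id=2 -> Setup
  - task 7 (Research): parent_id=2 -> Setup

SQL:
SELECT a.name, b.name AS project, c.name AS parent
FROM tasks a
LEFT JOIN projects b ON a.project_id = b.id
LEFT JOIN tasks c ON a.parent_id = c.id

Result:
name     | project | parent 
---------+---------+--------
Migrate  | Nova    | NULL   
Setup    | Alpha   | Migrate
Document | NULL    | NULL   
Refactor | Gamma   | NULL   
Deploy   | Gamma   | Setup  
Audit    | Gamma   | Setup  
Research | Nova    | Setup  


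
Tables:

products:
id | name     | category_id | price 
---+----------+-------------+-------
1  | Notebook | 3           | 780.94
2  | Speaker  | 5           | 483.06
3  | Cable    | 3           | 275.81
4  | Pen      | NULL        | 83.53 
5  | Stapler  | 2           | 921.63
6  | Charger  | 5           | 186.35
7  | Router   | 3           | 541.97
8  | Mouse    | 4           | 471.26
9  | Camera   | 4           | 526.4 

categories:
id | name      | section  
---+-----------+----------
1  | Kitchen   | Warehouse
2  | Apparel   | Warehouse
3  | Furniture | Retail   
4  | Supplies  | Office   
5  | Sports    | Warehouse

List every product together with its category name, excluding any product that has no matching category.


INNER JOIN keeps only products rows whose category_id matches an id in categories. Walk through each product:
  - product 1 (Notebook): category_id=3 -> matches Furniture
  - product 2 (Speaker): category_id=5 -> matches Sports
  - product 3 (Cable): category_id=3 -> matches Furniture
  - product 4 (Pen): category_id=NULL, no match -> dropped
  - product 5 (Stapler): category_id=2 -> matches Apparel
  - product 6 (Charger): category_id=5 -> matches Sports
  - product 7 (Router): category_id=3 -> matches Furniture
  - product 8 (Mouse): category_id=4 -> matches Supplies
  - product 9 (Camera): category_id=4 -> matches Supplies
So 1 of 9 rows is dropped.

SQL:
SELECT a.name, b.name AS category
FROM products a
INNER JOIN categories b ON a.category_id = b.id

Result:
name     | category 
---------+----------
Notebook | Furniture
Speaker  | Sports   
Cable    | Furniture
Stapler  | Apparel  
Charger  | Sports   
Router   | Furniture
Mouse    | Supplies 
Camera   | Supplies 


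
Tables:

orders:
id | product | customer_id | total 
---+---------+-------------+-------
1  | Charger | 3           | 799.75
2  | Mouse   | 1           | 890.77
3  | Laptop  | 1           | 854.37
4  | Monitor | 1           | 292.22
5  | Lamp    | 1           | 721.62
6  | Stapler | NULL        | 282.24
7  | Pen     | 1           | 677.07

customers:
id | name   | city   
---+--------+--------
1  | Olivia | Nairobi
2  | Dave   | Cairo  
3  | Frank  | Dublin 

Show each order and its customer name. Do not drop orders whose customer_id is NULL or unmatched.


LEFT JOIN keeps every row from orders (the left table); where customer_id has no match in customers, the customer columns become NULL. Walk through each order:
  - order 1 (Charger): customer_id=3 -> matches Frank
  - order 2 (Mouse): customer_id=1 -> matches Olivia
  - order 3 (Laptop): customer_id=1 -> matches Olivia
  - order 4 (Monitor): customer_id=1 -> matches Olivia
  - order 5 (Lamp): customer_id=1 -> matches Olivia
  - order 6 (Stapler): customer_id=NULL, no match -> kept with NULL
  - order 7 (Pen): customer_id=1 -> matches Olivia
All 7 rows appear; 1 has NULL customer.

SQL:
SELECT a.product, b.name AS customer
FROM orders a
LEFT JOIN customers b ON a.customer_id = b.id

Result:
product | customer
--------+---------
Charger | Frank   
Mouse   | Olivia  
Laptop  | Olivia  
Monitor | Olivia  
Lamp    | Olivia  
Stapler | NULL    
Pen     | Olivia  


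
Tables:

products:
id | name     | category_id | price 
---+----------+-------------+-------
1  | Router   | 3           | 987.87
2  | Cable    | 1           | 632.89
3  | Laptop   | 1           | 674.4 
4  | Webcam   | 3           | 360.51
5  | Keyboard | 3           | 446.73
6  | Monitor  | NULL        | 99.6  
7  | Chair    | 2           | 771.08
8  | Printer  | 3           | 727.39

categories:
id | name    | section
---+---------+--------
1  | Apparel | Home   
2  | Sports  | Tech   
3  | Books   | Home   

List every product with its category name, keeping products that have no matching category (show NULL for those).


LEFT JOIN keeps every row from products (the left table); where category_id has no match in categories, the category columns become NULL. Walk through each product:
  - product 1 (Router): category_id=3 -> matches Books
  - product 2 (Cable): category_id=1 -> matches Apparel
  - product 3 (Laptop): category_id=1 -> matches Apparel
  - product 4 (Webcam): category_id=3 -> matches Books
  - product 5 (Keyboard): category_id=3 -> matches Books
  - product 6 (Monitor): category_id=NULL, no match -> kept with NULL
  - product 7 (Chair): category_id=2 -> matches Sports
  - product 8 (Printer): category_id=3 -> matches Books
All 8 rows appear; 1 has NULL category.

SQL:
SELECT a.name, b.name AS category
FROM products a
LEFT JOIN categories b ON a.category_id = b.id

Result:
name     | category
---------+---------
Router   | Books   
Cable    | Apparel 
Laptop   | Apparel 
Webcam   | Books   
Keyboard | Books   
Monitor  | NULL    
Chair    | Sports  
Printer  | Books   


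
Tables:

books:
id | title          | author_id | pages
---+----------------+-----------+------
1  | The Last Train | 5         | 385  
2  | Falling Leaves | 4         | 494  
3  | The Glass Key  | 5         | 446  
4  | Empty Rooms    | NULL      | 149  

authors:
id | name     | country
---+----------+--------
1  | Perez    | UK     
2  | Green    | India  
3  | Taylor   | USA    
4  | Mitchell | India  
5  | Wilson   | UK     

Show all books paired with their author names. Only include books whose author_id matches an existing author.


INNER JOIN keeps only books rows whose author_id matches an id in authors. Walk through each book:
  - book 1 (The Last Train): author_id=5 -> matches Wilson
  - book 2 (Falling Leaves): author_id=4 -> matches Mitchell
  - book 3 (The Glass Key): author_id=5 -> matches Wilson
  - book 4 (Empty Rooms): author_id=NULL, no match -> dropped
So 1 of 4 rows is dropped.

SQL:
SELECT a.title, b.name AS author
FROM books a
INNER JOIN authors b ON a.author_id = b.id

Result:
title          | author  
---------------+---------
The Last Train | Wilson  
Falling Leaves | Mitchell
The Glass Key  | Wilson  


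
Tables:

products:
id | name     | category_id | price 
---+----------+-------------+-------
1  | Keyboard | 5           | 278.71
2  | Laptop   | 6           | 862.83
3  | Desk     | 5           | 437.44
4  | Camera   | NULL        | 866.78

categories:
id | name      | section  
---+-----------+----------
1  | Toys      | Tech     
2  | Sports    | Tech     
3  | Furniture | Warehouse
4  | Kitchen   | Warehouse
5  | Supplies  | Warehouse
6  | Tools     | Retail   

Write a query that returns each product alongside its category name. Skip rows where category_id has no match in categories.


INNER JOIN keeps only products rows whose category_id matches an id in categories. Walk through each product:
  - product 1 (Keyboard): category_id=5 -> matches Supplies
  - product 2 (Laptop): category_id=6 -> matches Tools
  - product 3 (Desk): category_id=5 -> matches Supplies
  - product 4 (Camera): category_id=NULL, no match -> dropped
So 1 of 4 rows is dropped.

SQL:
SELECT a.name, b.name AS category
FROM products a
INNER JOIN categories b ON a.category_id = b.id

Result:
name     | category
---------+---------
Keyboard | Supplies
Laptop   | Tools   
Desk     | Supplies


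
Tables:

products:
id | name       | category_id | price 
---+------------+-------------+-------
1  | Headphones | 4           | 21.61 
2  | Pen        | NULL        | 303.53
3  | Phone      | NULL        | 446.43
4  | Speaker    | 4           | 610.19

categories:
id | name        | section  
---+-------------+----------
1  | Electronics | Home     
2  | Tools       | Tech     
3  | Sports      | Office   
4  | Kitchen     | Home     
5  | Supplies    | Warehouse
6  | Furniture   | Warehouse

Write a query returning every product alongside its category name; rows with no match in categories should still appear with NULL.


LEFT JOIN keeps every row from products (the left table); where category_id has no match in categories, the category columns become NULL. Walk through each product:
  - product 1 (Headphones): category_id=4 -> matches Kitchen
  - product 2 (Pen): category_id=NULL, no match -> kept with NULL
  - product 3 (Phone): category_id=NULL, no match -> kept with NULL
  - product 4 (Speaker): category_id=4 -> matches Kitchen
All 4 rows appear; 2 have NULL category.

SQL:
SELECT a.name, b.name AS category
FROM products a
LEFT JOIN categories b ON a.category_id = b.id

Result:
name       | category
-----------+---------
Headphones | Kitchen 
Pen        | NULL    
Phone      | NULL    
Speaker    | Kitchen 


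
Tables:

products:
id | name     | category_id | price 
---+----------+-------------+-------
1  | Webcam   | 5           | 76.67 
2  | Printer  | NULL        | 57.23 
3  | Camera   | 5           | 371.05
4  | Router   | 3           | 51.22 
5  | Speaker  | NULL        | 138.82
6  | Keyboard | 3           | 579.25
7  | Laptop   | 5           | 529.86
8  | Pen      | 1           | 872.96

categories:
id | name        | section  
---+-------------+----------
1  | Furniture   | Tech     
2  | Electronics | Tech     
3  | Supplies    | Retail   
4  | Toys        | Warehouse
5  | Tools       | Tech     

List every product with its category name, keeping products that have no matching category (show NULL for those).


LEFT JOIN keeps every row from products (the left table); where category_id has no match in categories, the category columns become NULL. Walk through each product:
  - product 1 (Webcam): category_id=5 -> matches Tools
  - product 2 (Printer): category_id=NULL, no match -> kept with NULL
  - product 3 (Camera): category_id=5 -> matches Tools
  - product 4 (Router): category_id=3 -> matches Supplies
  - product 5 (Speaker): category_id=NULL, no match -> kept with NULL
  - product 6 (Keyboard): category_id=3 -> matches Supplies
  - product 7 (Laptop): category_id=5 -> matches Tools
  - product 8 (Pen): category_id=1 -> matches Furniture
All 8 rows appear; 2 have NULL category.

SQL:
SELECT a.name, b.name AS category
FROM products a
LEFT JOIN categories b ON a.category_id = b.id

Result:
name     | category 
---------+----------
Webcam   | Tools    
Printer  | NULL     
Camera   | Tools    
Router   | Supplies 
Speaker  | NULL     
Keyboard | Supplies 
Laptop   | Tools    
Pen      | Furniture


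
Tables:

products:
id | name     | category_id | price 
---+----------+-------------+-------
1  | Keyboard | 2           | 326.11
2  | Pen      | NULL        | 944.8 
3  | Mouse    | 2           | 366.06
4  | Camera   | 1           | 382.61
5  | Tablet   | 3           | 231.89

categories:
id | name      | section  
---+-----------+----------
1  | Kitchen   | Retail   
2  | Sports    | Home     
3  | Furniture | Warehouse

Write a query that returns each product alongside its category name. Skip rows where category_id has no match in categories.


INNER JOIN keeps only products rows whose category_id matches an id in categories. Walk through each product:
  - product 1 (Keyboard): category_id=2 -> matches Sports
  - product 2 (Pen): category_id=NULL, no match -> dropped
  - product 3 (Mouse): category_id=2 -> matches Sports
  - product 4 (Camera): category_id=1 -> matches Kitchen
  - product 5 (Tablet): category_id=3 -> matches Furniture
So 1 of 5 rows is dropped.

SQL:
SELECT a.name, b.name AS category
FROM products a
INNER JOIN categories b ON a.category_id = b.id

Result:
name     | category 
---------+----------
Keyboard | Sports   
Mouse    | Sports   
Camera   | Kitchen  
Tablet   | Furniture


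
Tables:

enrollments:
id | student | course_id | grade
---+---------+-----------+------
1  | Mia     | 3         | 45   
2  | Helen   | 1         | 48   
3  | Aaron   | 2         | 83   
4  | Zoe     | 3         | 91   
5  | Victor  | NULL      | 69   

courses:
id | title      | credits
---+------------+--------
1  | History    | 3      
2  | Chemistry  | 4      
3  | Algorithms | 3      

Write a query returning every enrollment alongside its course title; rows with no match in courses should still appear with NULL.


LEFT JOIN keeps every row from enrollments (the left table); where course_id has no match in courses, the course columns become NULL. Walk through each enrollment:
  - enrollment 1 (Mia): course_id=3 -> matches Algorithms
  - enrollment 2 (Helen): course_id=1 -> matches History
  - enrollment 3 (Aaron): course_id=2 -> matches Chemistry
  - enrollment 4 (Zoe): course_id=3 -> matches Algorithms
  - enrollment 5 (Victor): course_id=NULL, no match -> kept with NULL
All 5 rows appear; 1 has NULL course.

SQL:
SELECT a.student, b.title AS course
FROM enrollments a
LEFT JOIN courses b ON a.course_id = b.id

Result:
student | course    
--------+-----------
Mia     | Algorithms
Helen   | History   
Aaron   | Chemistry 
Zoe     | Algorithms
Victor  | NULL      


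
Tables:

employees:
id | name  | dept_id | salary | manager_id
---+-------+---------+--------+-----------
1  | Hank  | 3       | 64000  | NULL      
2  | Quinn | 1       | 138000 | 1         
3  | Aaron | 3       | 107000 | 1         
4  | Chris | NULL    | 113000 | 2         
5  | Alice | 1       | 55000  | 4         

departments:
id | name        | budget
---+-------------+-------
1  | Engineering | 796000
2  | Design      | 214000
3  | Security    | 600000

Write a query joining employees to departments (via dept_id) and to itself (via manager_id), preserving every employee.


Two LEFT JOINs from the same base table employees: one to departments via dept_id, one to employees itself via manager_id. Both are LEFT so every employee is preserved.
Match against departments:
  - employee 1 (Hank): dept_id=3 -> matches Security
  - employee 2 (Quinn): dept_id=1 -> matches Engineering
  - employee 3 (Aaron): dept_id=3 -> matches Security
  - employee 4 (Chris): dept_id=NULL, no match -> kept with NULL
  - employee 5 (Alice): dept_id=1 -> matches Engineering
Match against employees (self):
  - employee 1 (Hank): manager_id=NULL -> NULL
  - employee 2 (Quinn): manager_id=1 -> Hank
  - employee 3 (Aaron): manager_id=1 -> Hank
  - employee 4 (Chris): manager_id=2 -> Quinn
  - employee 5 (Alice): manager_id=4 -> Chris

SQL:
SELECT a.name, b.name AS department, c.name AS manager
FROM employees a
LEFT JOIN departments b ON a.dept_id = b.id
LEFT JOIN employees c ON a.manager_id = c.id

Result:
name  | department  | manager
------+-------------+--------
Hank  | Security    | NULL   
Quinn | Engineering | Hank   
Aaron | Security    | Hank   
Chris | NULL        | Quinn  
Alice | Engineering | Chris  


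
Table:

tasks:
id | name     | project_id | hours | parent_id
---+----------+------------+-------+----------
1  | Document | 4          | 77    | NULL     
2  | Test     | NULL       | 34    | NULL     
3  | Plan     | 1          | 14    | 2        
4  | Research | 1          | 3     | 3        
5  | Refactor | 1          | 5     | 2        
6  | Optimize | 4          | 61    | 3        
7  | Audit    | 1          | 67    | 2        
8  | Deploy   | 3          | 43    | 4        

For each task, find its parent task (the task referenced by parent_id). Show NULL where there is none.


This is a self-join: tasks is joined to a second copy of itself, matching each row's parent_id to another row's id. Use LEFT JOIN so rows with parent_id=NULL are kept.
  - task 1 (Document): parent_id=NULL -> NULL
  - task 2 (Test): parent_id=NULL -> NULL
  - task 3 (Plan): parent_id=2 -> Test
  - task 4 (Research): parent_id=3 -> Plan
  - task 5 (Refactor): parent_id=2 -> Test
  - task 6 (Optimize): parent_id=3 -> Plan
  - task 7 (Audit): parent_id=2 -> Test
  - task 8 (Deploy): parent_id=4 -> Research

SQL:
SELECT a.name AS item, b.name AS parent
FROM tasks a
LEFT JOIN tasks b ON a.parent_id = b.id

Result:
item     | parent  
---------+---------
Document | NULL    
Test     | NULL    
Plan     | Test    
Research | Plan    
Refactor | Test    
Optimize | Plan    
Audit    | Test    
Deploy   | Research


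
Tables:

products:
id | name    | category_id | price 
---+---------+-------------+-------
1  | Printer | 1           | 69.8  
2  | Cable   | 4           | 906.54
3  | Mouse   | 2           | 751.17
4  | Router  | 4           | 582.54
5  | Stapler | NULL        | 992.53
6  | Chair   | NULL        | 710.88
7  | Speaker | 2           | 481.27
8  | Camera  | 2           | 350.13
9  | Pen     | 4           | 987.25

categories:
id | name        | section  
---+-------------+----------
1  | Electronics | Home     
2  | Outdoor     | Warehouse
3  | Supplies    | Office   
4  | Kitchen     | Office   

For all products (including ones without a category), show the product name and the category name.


LEFT JOIN keeps every row from products (the left table); where category_id has no match in categories, the category columns become NULL. Walk through each product:
  - product 1 (Printer): category_id=1 -> matches Electronics
  - product 2 (Cable): category_id=4 -> matches Kitchen
  - product 3 (Mouse): category_id=2 -> matches Outdoor
  - product 4 (Router): category_id=4 -> matches Kitchen
  - product 5 (Stapler): category_id=NULL, no match -> kept with NULL
  - product 6 (Chair): category_id=NULL, no match -> kept with NULL
  - product 7 (Speaker): category_id=2 -> matches Outdoor
  - product 8 (Camera): category_id=2 -> matches Outdoor
  - product 9 (Pen): category_id=4 -> matches Kitchen
All 9 rows appear; 2 have NULL category.

SQL:
SELECT a.name, b.name AS category
FROM products a
LEFT JOIN categories b ON a.category_id = b.id

Result:
name    | category   
--------+------------
Printer | Electronics
Cable   | Kitchen    
Mouse   | Outdoor    
Router  | Kitchen    
Stapler | NULL       
Chair   | NULL       
Speaker | Outdoor    
Camera  | Outdoor    
Pen     | Kitchen    


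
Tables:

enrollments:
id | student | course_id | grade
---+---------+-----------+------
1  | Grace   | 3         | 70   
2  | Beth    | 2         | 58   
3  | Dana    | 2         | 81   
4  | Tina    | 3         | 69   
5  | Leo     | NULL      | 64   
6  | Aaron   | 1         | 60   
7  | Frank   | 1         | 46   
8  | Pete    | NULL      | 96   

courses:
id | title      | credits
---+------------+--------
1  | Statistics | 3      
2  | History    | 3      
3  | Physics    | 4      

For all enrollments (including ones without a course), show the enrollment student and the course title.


LEFT JOIN keeps every row from enrollments (the left table); where course_id has no match in courses, the course columns become NULL. Walk through each enrollment:
  - enrollment 1 (Grace): course_id=3 -> matches Physics
  - enrollment 2 (Beth): course_id=2 -> matches History
  - enrollment 3 (Dana): course_id=2 -> matches History
  - enrollment 4 (Tina): course_id=3 -> matches Physics
  - enrollment 5 (Leo): course_id=NULL, no match -> kept with NULL
  - enrollment 6 (Aaron): course_id=1 -> matches Statistics
  - enrollment 7 (Frank): course_id=1 -> matches Statistics
  - enrollment 8 (Pete): course_id=NULL, no match -> kept with NULL
All 8 rows appear; 2 have NULL course.

SQL:
SELECT a.student, b.title AS course
FROM enrollments a
LEFT JOIN courses b ON a.course_id = b.id

Result:
student | course    
--------+-----------
Grace   | Physics   
Beth    | History   
Dana    | History   
Tina    | Physics   
Leo     | NULL      
Aaron   | Statistics
Frank   | Statistics
Pete    | NULL      


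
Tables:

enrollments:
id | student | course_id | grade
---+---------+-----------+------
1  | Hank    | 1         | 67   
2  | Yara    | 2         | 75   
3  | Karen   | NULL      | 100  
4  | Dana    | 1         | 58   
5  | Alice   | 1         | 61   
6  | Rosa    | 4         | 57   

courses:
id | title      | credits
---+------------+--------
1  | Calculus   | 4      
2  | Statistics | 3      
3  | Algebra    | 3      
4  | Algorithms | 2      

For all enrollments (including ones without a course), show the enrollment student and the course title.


LEFT JOIN keeps every row from enrollments (the left table); where course_id has no match in courses, the course columns become NULL. Walk through each enrollment:
  - enrollment 1 (Hank): course_id=1 -> matches Calculus
  - enrollment 2 (Yara): course_id=2 -> matches Statistics
  - enrollment 3 (Karen): course_id=NULL, no match -> kept with NULL
  - enrollment 4 (Dana): course_id=1 -> matches Calculus
  - enrollment 5 (Alice): course_id=1 -> matches Calculus
  - enrollment 6 (Rosa): course_id=4 -> matches Algorithms
All 6 rows appear; 1 has NULL course.

SQL:
SELECT a.student, b.title AS course
FROM enrollments a
LEFT JOIN courses b ON a.course_id = b.id

Result:
student | course    
--------+-----------
Hank    | Calculus  
Yara    | Statistics
Karen   | NULL      
Dana    | Calculus  
Alice   | Calculus  
Rosa    | Algorithms


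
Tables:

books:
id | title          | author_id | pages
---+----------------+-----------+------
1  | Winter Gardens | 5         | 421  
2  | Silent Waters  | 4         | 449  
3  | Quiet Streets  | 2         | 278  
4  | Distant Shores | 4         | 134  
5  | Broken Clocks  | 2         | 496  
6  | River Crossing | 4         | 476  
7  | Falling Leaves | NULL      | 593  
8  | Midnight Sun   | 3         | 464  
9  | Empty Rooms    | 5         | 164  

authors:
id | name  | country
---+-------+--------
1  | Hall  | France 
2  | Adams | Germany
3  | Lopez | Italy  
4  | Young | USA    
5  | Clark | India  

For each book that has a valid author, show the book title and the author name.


INNER JOIN keeps only books rows whose author_id matches an id in authors. Walk through each book:
  - book 1 (Winter Gardens): author_id=5 -> matches Clark
  - book 2 (Silent Waters): author_id=4 -> matches Young
  - book 3 (Quiet Streets): author_id=2 -> matches Adams
  - book 4 (Distant Shores): author_id=4 -> matches Young
  - book 5 (Broken Clocks): author_id=2 -> matches Adams
  - book 6 (River Crossing): author_id=4 -> matches Young
  - book 7 (Falling Leaves): author_id=NULL, no match -> dropped
  - book 8 (Midnight Sun): author_id=3 -> matches Lopez
  - book 9 (Empty Rooms): author_id=5 -> matches Clark
So 1 of 9 rows is dropped.

SQL:
SELECT a.title, b.name AS author
FROM books a
INNER JOIN authors b ON a.author_id = b.id

Result:
title          | author
---------------+-------
Winter Gardens | Clark 
Silent Waters  | Young 
Quiet Streets  | Adams 
Distant Shores | Young 
Broken Clocks  | Adams 
River Crossing | Young 
Midnight Sun   | Lopez 
Empty Rooms    | Clark 


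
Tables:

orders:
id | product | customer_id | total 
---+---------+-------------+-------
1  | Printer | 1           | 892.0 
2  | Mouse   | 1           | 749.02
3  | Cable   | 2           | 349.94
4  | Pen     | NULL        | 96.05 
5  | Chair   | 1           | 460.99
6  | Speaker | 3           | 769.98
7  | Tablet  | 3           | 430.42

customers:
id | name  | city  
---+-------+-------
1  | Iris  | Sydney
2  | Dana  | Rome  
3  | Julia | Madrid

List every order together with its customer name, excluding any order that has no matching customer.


INNER JOIN keeps only orders rows whose customer_id matches an id in customers. Walk through each order:
  - order 1 (Printer): customer_id=1 -> matches Iris
  - order 2 (Mouse): customer_id=1 -> matches Iris
  - order 3 (Cable): customer_id=2 -> matches Dana
  - order 4 (Pen): customer_id=NULL, no match -> dropped
  - order 5 (Chair): customer_id=1 -> matches Iris
  - order 6 (Speaker): customer_id=3 -> matches Julia
  - order 7 (Tablet): customer_id=3 -> matches Julia
So 1 of 7 rows is dropped.

SQL:
SELECT a.product, b.name AS customer
FROM orders a
INNER JOIN customers b ON a.customer_id = b.id

Result:
product | customer
--------+---------
Printer | Iris    
Mouse   | Iris    
Cable   | Dana    
Chair   | Iris    
Speaker | Julia   
Tablet  | Julia   


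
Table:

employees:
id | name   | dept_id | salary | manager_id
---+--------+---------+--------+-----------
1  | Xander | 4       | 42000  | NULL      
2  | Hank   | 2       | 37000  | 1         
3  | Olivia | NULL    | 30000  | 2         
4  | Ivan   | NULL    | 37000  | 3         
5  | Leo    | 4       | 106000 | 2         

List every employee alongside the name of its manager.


This is a self-join: employees is joined to a second copy of itself, matching each row's manager_id to another row's id. Use LEFT JOIN so rows with manager_id=NULL are kept.
  - employee 1 (Xander): manager_id=NULL -> NULL
  - employee 2 (Hank): manager_id=1 -> Xander
  - employee 3 (Olivia): manager_id=2 -> Hank
  - employee 4 (Ivan): manager_id=3 -> Olivia
  - employee 5 (Leo): manager_id=2 -> Hank

SQL:
SELECT a.name AS item, b.name AS manager
FROM employees a
LEFT JOIN employees b ON a.manager_id = b.id

Result:
item   | manager
-------+--------
Xander | NULL   
Hank   | Xander 
Olivia | Hank   
Ivan   | Olivia 
Leo    | Hank   


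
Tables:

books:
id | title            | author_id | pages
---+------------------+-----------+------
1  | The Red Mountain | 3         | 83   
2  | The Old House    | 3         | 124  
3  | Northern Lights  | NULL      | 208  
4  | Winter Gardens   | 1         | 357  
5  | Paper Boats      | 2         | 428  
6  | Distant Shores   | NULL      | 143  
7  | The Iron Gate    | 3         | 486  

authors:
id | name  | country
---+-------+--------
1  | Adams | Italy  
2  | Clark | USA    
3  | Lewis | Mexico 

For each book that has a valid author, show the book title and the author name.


INNER JOIN keeps only books rows whose author_id matches an id in authors. Walk through each book:
  - book 1 (The Red Mountain): author_id=3 -> matches Lewis
  - book 2 (The Old House): author_id=3 -> matches Lewis
  - book 3 (Northern Lights): author_id=NULL, no match -> dropped
  - book 4 (Winter Gardens): author_id=1 -> matches Adams
  - book 5 (Paper Boats): author_id=2 -> matches Clark
  - book 6 (Distant Shores): author_id=NULL, no match -> dropped
  - book 7 (The Iron Gate): author_id=3 -> matches Lewis
So 2 of 7 rows are dropped.

SQL:
SELECT a.title, b.name AS author
FROM books a
INNER JOIN authors b ON a.author_id = b.id

Result:
title            | author
-----------------+-------
The Red Mountain | Lewis 
The Old House    | Lewis 
Winter Gardens   | Adams 
Paper Boats      | Clark 
The Iron Gate    | Lewis 


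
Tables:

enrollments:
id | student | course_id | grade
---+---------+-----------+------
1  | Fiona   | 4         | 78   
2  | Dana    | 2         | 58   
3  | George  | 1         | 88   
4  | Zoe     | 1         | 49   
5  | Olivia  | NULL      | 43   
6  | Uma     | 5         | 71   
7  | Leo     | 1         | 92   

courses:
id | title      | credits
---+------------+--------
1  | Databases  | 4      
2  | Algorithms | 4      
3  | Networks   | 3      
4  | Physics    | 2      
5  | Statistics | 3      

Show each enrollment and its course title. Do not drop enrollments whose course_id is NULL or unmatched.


LEFT JOIN keeps every row from enrollments (the left table); where course_id has no match in courses, the course columns become NULL. Walk through each enrollment:
  - enrollment 1 (Fiona): course_id=4 -> matches Physics
  - enrollment 2 (Dana): course_id=2 -> matches Algorithms
  - enrollment 3 (George): course_id=1 -> matches Databases
  - enrollment 4 (Zoe): course_id=1 -> matches Databases
  - enrollment 5 (Olivia): course_id=NULL, no match -> kept with NULL
  - enrollment 6 (Uma): course_id=5 -> matches Statistics
  - enrollment 7 (Leo): course_id=1 -> matches Databases
All 7 rows appear; 1 has NULL course.

SQL:
SELECT a.student, b.title AS course
FROM enrollments a
LEFT JOIN courses b ON a.course_id = b.id

Result:
student | course    
--------+-----------
Fiona   | Physics   
Dana    | Algorithms
George  | Databases 
Zoe     | Databases 
Olivia  | NULL      
Uma     | Statistics
Leo     | Databases 


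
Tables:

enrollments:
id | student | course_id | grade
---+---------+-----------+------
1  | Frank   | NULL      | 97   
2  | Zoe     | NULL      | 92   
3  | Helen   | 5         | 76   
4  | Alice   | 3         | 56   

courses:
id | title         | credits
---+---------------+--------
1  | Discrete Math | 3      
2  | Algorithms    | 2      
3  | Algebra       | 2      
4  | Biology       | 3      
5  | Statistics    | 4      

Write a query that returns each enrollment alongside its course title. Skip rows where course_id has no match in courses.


INNER JOIN keeps only enrollments rows whose course_id matches an id in courses. Walk through each enrollment:
  - enrollment 1 (Frank): course_id=NULL, no match -> dropped
  - enrollment 2 (Zoe): course_id=NULL, no match -> dropped
  - enrollment 3 (Helen): course_id=5 -> matches Statistics
  - enrollment 4 (Alice): course_id=3 -> matches Algebra
So 2 of 4 rows are dropped.

SQL:
SELECT a.student, b.title AS course
FROM enrollments a
INNER JOIN courses b ON a.course_id = b.id

Result:
student | course    
--------+-----------
Helen   | Statistics
Alice   | Algebra   


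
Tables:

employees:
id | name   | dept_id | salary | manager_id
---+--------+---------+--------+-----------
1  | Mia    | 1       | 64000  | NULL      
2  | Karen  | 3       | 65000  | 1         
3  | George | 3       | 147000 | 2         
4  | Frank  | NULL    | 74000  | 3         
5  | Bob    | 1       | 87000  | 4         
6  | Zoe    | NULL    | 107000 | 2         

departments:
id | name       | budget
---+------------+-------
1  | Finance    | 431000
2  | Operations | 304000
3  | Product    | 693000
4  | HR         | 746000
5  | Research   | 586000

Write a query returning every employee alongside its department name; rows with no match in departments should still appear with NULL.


LEFT JOIN keeps every row from employees (the left table); where dept_id has no match in departments, the department columns become NULL. Walk through each employee:
  - employee 1 (Mia): dept_id=1 -> matches Finance
  - employee 2 (Karen): dept_id=3 -> matches Product
  - employee 3 (George): dept_id=3 -> matches Product
  - employee 4 (Frank): dept_id=NULL, no match -> kept with NULL
  - employee 5 (Bob): dept_id=1 -> matches Finance
  - employee 6 (Zoe): dept_id=NULL, no match -> kept with NULL
All 6 rows appear; 2 have NULL department.

SQL:
SELECT a.name, b.name AS department
FROM employees a
LEFT JOIN departments b ON a.dept_id = b.id

Result:
name   | department
-------+-----------
Mia    | Finance   
Karen  | Product   
George | Product   
Frank  | NULL      
Bob    | Finance   
Zoe    | NULL      


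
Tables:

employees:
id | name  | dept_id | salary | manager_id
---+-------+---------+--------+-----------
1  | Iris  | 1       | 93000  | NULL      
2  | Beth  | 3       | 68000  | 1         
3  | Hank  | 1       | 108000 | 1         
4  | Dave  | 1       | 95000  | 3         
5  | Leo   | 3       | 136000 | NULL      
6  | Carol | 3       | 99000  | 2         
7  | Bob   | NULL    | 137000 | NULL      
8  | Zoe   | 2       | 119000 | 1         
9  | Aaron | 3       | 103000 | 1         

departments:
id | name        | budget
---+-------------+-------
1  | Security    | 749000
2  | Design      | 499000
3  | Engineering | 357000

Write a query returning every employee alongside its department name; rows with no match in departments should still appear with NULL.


LEFT JOIN keeps every row from employees (the left table); where dept_id has no match in departments, the department columns become NULL. Walk through each employee:
  - employee 1 (Iris): dept_id=1 -> matches Security
  - employee 2 (Beth): dept_id=3 -> matches Engineering
  - employee 3 (Hank): dept_id=1 -> matches Security
  - employee 4 (Dave): dept_id=1 -> matches Security
  - employee 5 (Leo): dept_id=3 -> matches Engineering
  - employee 6 (Carol): dept_id=3 -> matches Engineering
  - employee 7 (Bob): dept_id=NULL, no match -> kept with NULL
  - employee 8 (Zoe): dept_id=2 -> matches Design
  - employee 9 (Aaron): dept_id=3 -> matches Engineering
All 9 rows appear; 1 has NULL department.

SQL:
SELECT a.name, b.name AS department
FROM employees a
LEFT JOIN departments b ON a.dept_id = b.id

Result:
name  | department 
------+------------
Iris  | Security   
Beth  | Engineering
Hank  | Security   
Dave  | Security   
Leo   | Engineering
Carol | Engineering
Bob   | NULL       
Zoe   | Design     
Aaron | Engineering
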